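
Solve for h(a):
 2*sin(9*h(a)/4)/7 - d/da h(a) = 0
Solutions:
 -2*a/7 + 2*log(cos(9*h(a)/4) - 1)/9 - 2*log(cos(9*h(a)/4) + 1)/9 = C1


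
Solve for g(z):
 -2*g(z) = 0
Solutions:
 g(z) = 0


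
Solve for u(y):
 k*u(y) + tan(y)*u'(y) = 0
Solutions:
 u(y) = C1*exp(-k*log(sin(y)))


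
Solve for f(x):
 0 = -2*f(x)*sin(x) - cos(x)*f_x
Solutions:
 f(x) = C1*cos(x)^2


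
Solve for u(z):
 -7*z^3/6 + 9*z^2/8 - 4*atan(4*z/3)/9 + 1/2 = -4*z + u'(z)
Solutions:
 u(z) = C1 - 7*z^4/24 + 3*z^3/8 + 2*z^2 - 4*z*atan(4*z/3)/9 + z/2 + log(16*z^2 + 9)/6


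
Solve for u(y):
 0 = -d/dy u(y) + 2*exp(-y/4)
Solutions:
 u(y) = C1 - 8*exp(-y/4)


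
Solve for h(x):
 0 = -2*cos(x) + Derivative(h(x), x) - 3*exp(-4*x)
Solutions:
 h(x) = C1 + 2*sin(x) - 3*exp(-4*x)/4


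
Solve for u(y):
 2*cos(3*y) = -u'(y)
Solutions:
 u(y) = C1 - 2*sin(3*y)/3


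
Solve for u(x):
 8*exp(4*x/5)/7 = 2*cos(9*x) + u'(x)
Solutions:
 u(x) = C1 + 10*exp(4*x/5)/7 - 2*sin(9*x)/9


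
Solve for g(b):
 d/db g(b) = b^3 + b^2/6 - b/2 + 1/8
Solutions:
 g(b) = C1 + b^4/4 + b^3/18 - b^2/4 + b/8


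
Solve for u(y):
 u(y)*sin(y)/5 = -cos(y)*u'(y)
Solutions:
 u(y) = C1*cos(y)^(1/5)


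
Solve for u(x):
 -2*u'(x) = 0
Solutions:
 u(x) = C1


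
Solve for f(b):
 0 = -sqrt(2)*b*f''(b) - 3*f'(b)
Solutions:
 f(b) = C1 + C2*b^(1 - 3*sqrt(2)/2)


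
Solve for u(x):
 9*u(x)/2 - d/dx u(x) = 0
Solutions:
 u(x) = C1*exp(9*x/2)


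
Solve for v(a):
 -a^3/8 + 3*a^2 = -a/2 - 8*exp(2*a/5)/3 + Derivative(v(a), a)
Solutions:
 v(a) = C1 - a^4/32 + a^3 + a^2/4 + 20*exp(2*a/5)/3


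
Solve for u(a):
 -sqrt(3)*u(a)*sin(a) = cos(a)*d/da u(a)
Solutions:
 u(a) = C1*cos(a)^(sqrt(3))


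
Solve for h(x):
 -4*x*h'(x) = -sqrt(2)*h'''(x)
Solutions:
 h(x) = C1 + Integral(C2*airyai(sqrt(2)*x) + C3*airybi(sqrt(2)*x), x)


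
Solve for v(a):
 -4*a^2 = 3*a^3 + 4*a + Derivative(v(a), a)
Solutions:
 v(a) = C1 - 3*a^4/4 - 4*a^3/3 - 2*a^2


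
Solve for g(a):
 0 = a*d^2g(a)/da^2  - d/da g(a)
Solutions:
 g(a) = C1 + C2*a^2


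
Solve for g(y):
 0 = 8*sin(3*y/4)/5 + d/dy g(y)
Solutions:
 g(y) = C1 + 32*cos(3*y/4)/15


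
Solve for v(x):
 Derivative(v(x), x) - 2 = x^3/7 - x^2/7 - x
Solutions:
 v(x) = C1 + x^4/28 - x^3/21 - x^2/2 + 2*x


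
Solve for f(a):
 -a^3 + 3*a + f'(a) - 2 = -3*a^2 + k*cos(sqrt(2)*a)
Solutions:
 f(a) = C1 + a^4/4 - a^3 - 3*a^2/2 + 2*a + sqrt(2)*k*sin(sqrt(2)*a)/2


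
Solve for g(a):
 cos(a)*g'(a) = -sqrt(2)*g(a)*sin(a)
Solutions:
 g(a) = C1*cos(a)^(sqrt(2))


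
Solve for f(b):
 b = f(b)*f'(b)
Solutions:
 f(b) = -sqrt(C1 + b^2)
 f(b) = sqrt(C1 + b^2)


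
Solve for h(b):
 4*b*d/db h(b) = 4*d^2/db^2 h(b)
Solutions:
 h(b) = C1 + C2*erfi(sqrt(2)*b/2)


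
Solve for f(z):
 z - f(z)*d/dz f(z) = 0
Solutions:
 f(z) = -sqrt(C1 + z^2)
 f(z) = sqrt(C1 + z^2)


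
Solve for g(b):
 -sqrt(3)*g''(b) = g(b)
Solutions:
 g(b) = C1*sin(3^(3/4)*b/3) + C2*cos(3^(3/4)*b/3)


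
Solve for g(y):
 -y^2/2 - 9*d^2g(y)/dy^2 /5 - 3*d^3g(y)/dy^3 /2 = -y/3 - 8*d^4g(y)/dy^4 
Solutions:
 g(y) = C1 + C2*y + C3*exp(3*y*(5 - sqrt(665))/160) + C4*exp(3*y*(5 + sqrt(665))/160) - 5*y^4/216 + 35*y^3/324 - 325*y^2/216


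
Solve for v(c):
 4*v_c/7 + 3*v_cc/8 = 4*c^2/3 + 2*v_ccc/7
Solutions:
 v(c) = C1 + C2*exp(c*(21 - sqrt(2489))/32) + C3*exp(c*(21 + sqrt(2489))/32) + 7*c^3/9 - 49*c^2/32 + 6671*c/1536


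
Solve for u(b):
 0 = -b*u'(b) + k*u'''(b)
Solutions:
 u(b) = C1 + Integral(C2*airyai(b*(1/k)^(1/3)) + C3*airybi(b*(1/k)^(1/3)), b)


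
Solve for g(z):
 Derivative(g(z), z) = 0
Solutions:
 g(z) = C1


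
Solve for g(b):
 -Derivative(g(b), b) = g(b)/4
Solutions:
 g(b) = C1*exp(-b/4)


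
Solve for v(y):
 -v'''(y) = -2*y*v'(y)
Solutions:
 v(y) = C1 + Integral(C2*airyai(2^(1/3)*y) + C3*airybi(2^(1/3)*y), y)


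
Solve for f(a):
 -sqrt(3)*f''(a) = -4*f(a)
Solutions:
 f(a) = C1*exp(-2*3^(3/4)*a/3) + C2*exp(2*3^(3/4)*a/3)


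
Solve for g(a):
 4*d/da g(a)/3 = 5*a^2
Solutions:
 g(a) = C1 + 5*a^3/4


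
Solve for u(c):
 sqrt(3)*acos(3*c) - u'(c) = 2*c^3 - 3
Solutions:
 u(c) = C1 - c^4/2 + 3*c + sqrt(3)*(c*acos(3*c) - sqrt(1 - 9*c^2)/3)


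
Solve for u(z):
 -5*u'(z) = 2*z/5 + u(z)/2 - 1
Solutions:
 u(z) = C1*exp(-z/10) - 4*z/5 + 10


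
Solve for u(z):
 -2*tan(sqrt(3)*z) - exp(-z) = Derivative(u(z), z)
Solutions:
 u(z) = C1 - sqrt(3)*log(tan(sqrt(3)*z)^2 + 1)/3 + exp(-z)


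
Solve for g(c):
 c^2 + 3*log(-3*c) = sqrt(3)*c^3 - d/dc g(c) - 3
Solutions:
 g(c) = C1 + sqrt(3)*c^4/4 - c^3/3 - 3*c*log(-c) - 3*c*log(3)


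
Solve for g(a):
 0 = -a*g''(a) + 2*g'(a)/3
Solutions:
 g(a) = C1 + C2*a^(5/3)


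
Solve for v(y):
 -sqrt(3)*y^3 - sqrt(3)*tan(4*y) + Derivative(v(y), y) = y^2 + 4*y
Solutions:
 v(y) = C1 + sqrt(3)*y^4/4 + y^3/3 + 2*y^2 - sqrt(3)*log(cos(4*y))/4


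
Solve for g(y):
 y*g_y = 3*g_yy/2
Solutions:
 g(y) = C1 + C2*erfi(sqrt(3)*y/3)


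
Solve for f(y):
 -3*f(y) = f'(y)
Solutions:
 f(y) = C1*exp(-3*y)


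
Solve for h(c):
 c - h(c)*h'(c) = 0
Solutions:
 h(c) = -sqrt(C1 + c^2)
 h(c) = sqrt(C1 + c^2)


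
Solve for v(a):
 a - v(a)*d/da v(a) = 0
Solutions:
 v(a) = -sqrt(C1 + a^2)
 v(a) = sqrt(C1 + a^2)


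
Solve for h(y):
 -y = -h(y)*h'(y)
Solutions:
 h(y) = -sqrt(C1 + y^2)
 h(y) = sqrt(C1 + y^2)


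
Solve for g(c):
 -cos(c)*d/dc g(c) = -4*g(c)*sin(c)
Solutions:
 g(c) = C1/cos(c)^4


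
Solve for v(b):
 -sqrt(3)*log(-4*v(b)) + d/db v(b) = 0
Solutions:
 -sqrt(3)*Integral(1/(log(-_y) + 2*log(2)), (_y, v(b)))/3 = C1 - b


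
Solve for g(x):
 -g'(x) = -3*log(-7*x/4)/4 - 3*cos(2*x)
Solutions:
 g(x) = C1 + 3*x*log(-x)/4 - 3*x*log(2)/2 - 3*x/4 + 3*x*log(7)/4 + 3*sin(2*x)/2


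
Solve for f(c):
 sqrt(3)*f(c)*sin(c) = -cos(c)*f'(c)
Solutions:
 f(c) = C1*cos(c)^(sqrt(3))


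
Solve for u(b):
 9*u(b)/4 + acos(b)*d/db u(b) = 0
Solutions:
 u(b) = C1*exp(-9*Integral(1/acos(b), b)/4)


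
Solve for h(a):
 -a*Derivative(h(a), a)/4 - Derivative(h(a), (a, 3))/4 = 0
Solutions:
 h(a) = C1 + Integral(C2*airyai(-a) + C3*airybi(-a), a)


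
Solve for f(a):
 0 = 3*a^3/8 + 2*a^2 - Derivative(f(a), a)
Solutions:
 f(a) = C1 + 3*a^4/32 + 2*a^3/3


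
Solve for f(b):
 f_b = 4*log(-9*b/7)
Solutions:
 f(b) = C1 + 4*b*log(-b) + 4*b*(-log(7) - 1 + 2*log(3))


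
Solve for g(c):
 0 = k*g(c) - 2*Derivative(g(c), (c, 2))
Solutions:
 g(c) = C1*exp(-sqrt(2)*c*sqrt(k)/2) + C2*exp(sqrt(2)*c*sqrt(k)/2)


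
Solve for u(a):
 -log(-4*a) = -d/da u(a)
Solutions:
 u(a) = C1 + a*log(-a) + a*(-1 + 2*log(2))


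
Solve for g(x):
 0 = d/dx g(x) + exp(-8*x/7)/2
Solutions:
 g(x) = C1 + 7*exp(-8*x/7)/16


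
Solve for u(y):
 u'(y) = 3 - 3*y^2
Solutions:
 u(y) = C1 - y^3 + 3*y


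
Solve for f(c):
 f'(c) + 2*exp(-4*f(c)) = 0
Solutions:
 f(c) = log(-I*(C1 - 8*c)^(1/4))
 f(c) = log(I*(C1 - 8*c)^(1/4))
 f(c) = log(-(C1 - 8*c)^(1/4))
 f(c) = log(C1 - 8*c)/4


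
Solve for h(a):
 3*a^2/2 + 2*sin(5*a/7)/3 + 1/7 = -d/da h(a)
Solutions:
 h(a) = C1 - a^3/2 - a/7 + 14*cos(5*a/7)/15


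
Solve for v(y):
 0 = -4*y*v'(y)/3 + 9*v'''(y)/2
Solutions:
 v(y) = C1 + Integral(C2*airyai(2*y/3) + C3*airybi(2*y/3), y)


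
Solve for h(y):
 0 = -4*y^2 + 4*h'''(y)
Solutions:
 h(y) = C1 + C2*y + C3*y^2 + y^5/60


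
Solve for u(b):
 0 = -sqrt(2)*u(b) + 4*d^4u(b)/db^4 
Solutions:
 u(b) = C1*exp(-2^(5/8)*b/2) + C2*exp(2^(5/8)*b/2) + C3*sin(2^(5/8)*b/2) + C4*cos(2^(5/8)*b/2)


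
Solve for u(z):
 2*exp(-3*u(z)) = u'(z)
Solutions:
 u(z) = log(C1 + 6*z)/3
 u(z) = log((-3^(1/3) - 3^(5/6)*I)*(C1 + 2*z)^(1/3)/2)
 u(z) = log((-3^(1/3) + 3^(5/6)*I)*(C1 + 2*z)^(1/3)/2)


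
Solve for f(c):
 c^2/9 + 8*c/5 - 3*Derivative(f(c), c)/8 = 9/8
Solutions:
 f(c) = C1 + 8*c^3/81 + 32*c^2/15 - 3*c


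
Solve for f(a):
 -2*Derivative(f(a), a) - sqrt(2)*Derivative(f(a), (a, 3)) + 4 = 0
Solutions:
 f(a) = C1 + C2*sin(2^(1/4)*a) + C3*cos(2^(1/4)*a) + 2*a


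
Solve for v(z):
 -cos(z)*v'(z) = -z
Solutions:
 v(z) = C1 + Integral(z/cos(z), z)


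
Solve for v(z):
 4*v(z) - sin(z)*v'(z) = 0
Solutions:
 v(z) = C1*(cos(z)^2 - 2*cos(z) + 1)/(cos(z)^2 + 2*cos(z) + 1)


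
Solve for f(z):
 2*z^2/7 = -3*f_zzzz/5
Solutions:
 f(z) = C1 + C2*z + C3*z^2 + C4*z^3 - z^6/756


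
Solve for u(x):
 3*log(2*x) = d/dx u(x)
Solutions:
 u(x) = C1 + 3*x*log(x) - 3*x + x*log(8)


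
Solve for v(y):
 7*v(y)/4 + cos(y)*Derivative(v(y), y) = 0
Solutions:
 v(y) = C1*(sin(y) - 1)^(7/8)/(sin(y) + 1)^(7/8)


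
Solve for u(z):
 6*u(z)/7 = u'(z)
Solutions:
 u(z) = C1*exp(6*z/7)


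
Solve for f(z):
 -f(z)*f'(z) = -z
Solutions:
 f(z) = -sqrt(C1 + z^2)
 f(z) = sqrt(C1 + z^2)


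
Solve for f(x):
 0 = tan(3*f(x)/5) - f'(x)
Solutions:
 f(x) = -5*asin(C1*exp(3*x/5))/3 + 5*pi/3
 f(x) = 5*asin(C1*exp(3*x/5))/3


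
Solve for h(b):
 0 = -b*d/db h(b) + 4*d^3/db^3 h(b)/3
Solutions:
 h(b) = C1 + Integral(C2*airyai(6^(1/3)*b/2) + C3*airybi(6^(1/3)*b/2), b)


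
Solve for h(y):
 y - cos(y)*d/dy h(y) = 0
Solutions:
 h(y) = C1 + Integral(y/cos(y), y)


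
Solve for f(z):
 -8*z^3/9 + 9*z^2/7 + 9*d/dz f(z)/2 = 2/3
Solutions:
 f(z) = C1 + 4*z^4/81 - 2*z^3/21 + 4*z/27


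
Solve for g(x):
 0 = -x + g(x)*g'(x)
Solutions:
 g(x) = -sqrt(C1 + x^2)
 g(x) = sqrt(C1 + x^2)


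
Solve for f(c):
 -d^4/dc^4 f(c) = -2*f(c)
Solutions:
 f(c) = C1*exp(-2^(1/4)*c) + C2*exp(2^(1/4)*c) + C3*sin(2^(1/4)*c) + C4*cos(2^(1/4)*c)


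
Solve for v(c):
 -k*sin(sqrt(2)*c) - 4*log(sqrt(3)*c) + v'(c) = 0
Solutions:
 v(c) = C1 + 4*c*log(c) - 4*c + 2*c*log(3) - sqrt(2)*k*cos(sqrt(2)*c)/2


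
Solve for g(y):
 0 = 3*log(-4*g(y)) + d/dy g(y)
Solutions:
 Integral(1/(log(-_y) + 2*log(2)), (_y, g(y)))/3 = C1 - y


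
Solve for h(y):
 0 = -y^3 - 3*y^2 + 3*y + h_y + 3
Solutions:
 h(y) = C1 + y^4/4 + y^3 - 3*y^2/2 - 3*y


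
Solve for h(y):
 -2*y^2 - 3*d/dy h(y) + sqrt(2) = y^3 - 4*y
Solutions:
 h(y) = C1 - y^4/12 - 2*y^3/9 + 2*y^2/3 + sqrt(2)*y/3


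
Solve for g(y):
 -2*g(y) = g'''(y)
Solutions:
 g(y) = C3*exp(-2^(1/3)*y) + (C1*sin(2^(1/3)*sqrt(3)*y/2) + C2*cos(2^(1/3)*sqrt(3)*y/2))*exp(2^(1/3)*y/2)


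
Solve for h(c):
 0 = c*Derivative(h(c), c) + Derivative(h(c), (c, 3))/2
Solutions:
 h(c) = C1 + Integral(C2*airyai(-2^(1/3)*c) + C3*airybi(-2^(1/3)*c), c)


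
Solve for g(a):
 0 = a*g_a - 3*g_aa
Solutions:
 g(a) = C1 + C2*erfi(sqrt(6)*a/6)


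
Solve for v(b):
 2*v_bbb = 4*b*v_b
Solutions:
 v(b) = C1 + Integral(C2*airyai(2^(1/3)*b) + C3*airybi(2^(1/3)*b), b)


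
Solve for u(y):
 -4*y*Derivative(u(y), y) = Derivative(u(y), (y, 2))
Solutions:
 u(y) = C1 + C2*erf(sqrt(2)*y)


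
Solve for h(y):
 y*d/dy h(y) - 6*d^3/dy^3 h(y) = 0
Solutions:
 h(y) = C1 + Integral(C2*airyai(6^(2/3)*y/6) + C3*airybi(6^(2/3)*y/6), y)


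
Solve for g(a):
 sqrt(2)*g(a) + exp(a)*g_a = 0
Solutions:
 g(a) = C1*exp(sqrt(2)*exp(-a))


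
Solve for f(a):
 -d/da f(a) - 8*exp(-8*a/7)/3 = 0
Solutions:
 f(a) = C1 + 7*exp(-8*a/7)/3


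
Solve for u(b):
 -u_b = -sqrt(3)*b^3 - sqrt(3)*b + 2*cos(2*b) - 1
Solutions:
 u(b) = C1 + sqrt(3)*b^4/4 + sqrt(3)*b^2/2 + b - sin(2*b)


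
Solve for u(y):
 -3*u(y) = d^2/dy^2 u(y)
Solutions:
 u(y) = C1*sin(sqrt(3)*y) + C2*cos(sqrt(3)*y)


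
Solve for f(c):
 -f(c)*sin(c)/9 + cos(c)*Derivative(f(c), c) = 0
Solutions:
 f(c) = C1/cos(c)^(1/9)


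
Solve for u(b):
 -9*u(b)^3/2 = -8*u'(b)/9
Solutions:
 u(b) = -2*sqrt(2)*sqrt(-1/(C1 + 81*b))
 u(b) = 2*sqrt(2)*sqrt(-1/(C1 + 81*b))


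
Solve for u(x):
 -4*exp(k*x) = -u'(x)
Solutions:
 u(x) = C1 + 4*exp(k*x)/k


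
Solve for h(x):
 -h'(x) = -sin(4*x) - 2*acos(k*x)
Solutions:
 h(x) = C1 + 2*Piecewise((x*acos(k*x) - sqrt(-k^2*x^2 + 1)/k, Ne(k, 0)), (pi*x/2, True)) - cos(4*x)/4


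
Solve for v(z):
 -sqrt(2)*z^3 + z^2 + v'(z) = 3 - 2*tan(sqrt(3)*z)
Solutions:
 v(z) = C1 + sqrt(2)*z^4/4 - z^3/3 + 3*z + 2*sqrt(3)*log(cos(sqrt(3)*z))/3


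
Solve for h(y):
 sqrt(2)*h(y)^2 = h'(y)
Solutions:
 h(y) = -1/(C1 + sqrt(2)*y)


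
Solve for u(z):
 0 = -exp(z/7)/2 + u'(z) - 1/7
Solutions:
 u(z) = C1 + z/7 + 7*exp(z/7)/2


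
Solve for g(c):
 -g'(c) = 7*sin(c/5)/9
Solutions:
 g(c) = C1 + 35*cos(c/5)/9


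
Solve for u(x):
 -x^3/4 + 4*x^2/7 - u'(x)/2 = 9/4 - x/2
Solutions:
 u(x) = C1 - x^4/8 + 8*x^3/21 + x^2/2 - 9*x/2


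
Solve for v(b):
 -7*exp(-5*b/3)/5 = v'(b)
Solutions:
 v(b) = C1 + 21*exp(-5*b/3)/25


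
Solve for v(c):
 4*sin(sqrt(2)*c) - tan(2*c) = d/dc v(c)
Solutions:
 v(c) = C1 + log(cos(2*c))/2 - 2*sqrt(2)*cos(sqrt(2)*c)


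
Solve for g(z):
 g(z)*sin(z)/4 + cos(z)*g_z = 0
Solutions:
 g(z) = C1*cos(z)^(1/4)


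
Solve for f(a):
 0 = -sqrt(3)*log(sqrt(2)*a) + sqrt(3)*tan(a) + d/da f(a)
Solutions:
 f(a) = C1 + sqrt(3)*a*(log(a) - 1) + sqrt(3)*a*log(2)/2 + sqrt(3)*log(cos(a))


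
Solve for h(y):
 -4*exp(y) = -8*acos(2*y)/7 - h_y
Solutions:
 h(y) = C1 - 8*y*acos(2*y)/7 + 4*sqrt(1 - 4*y^2)/7 + 4*exp(y)


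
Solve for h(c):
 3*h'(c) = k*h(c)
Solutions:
 h(c) = C1*exp(c*k/3)


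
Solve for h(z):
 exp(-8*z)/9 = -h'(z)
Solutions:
 h(z) = C1 + exp(-8*z)/72


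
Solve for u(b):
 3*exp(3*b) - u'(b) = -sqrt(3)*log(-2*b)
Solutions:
 u(b) = C1 + sqrt(3)*b*log(-b) + sqrt(3)*b*(-1 + log(2)) + exp(3*b)


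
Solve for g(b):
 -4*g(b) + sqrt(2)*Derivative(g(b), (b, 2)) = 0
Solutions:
 g(b) = C1*exp(-2^(3/4)*b) + C2*exp(2^(3/4)*b)


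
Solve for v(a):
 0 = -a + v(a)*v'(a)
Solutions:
 v(a) = -sqrt(C1 + a^2)
 v(a) = sqrt(C1 + a^2)


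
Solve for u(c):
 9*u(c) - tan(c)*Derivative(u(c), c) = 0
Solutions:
 u(c) = C1*sin(c)^9


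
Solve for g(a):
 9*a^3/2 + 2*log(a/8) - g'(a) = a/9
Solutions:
 g(a) = C1 + 9*a^4/8 - a^2/18 + 2*a*log(a) - a*log(64) - 2*a


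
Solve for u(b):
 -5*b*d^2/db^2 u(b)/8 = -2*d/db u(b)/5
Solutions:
 u(b) = C1 + C2*b^(41/25)


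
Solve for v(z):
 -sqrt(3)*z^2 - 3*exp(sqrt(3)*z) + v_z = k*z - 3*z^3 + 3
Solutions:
 v(z) = C1 + k*z^2/2 - 3*z^4/4 + sqrt(3)*z^3/3 + 3*z + sqrt(3)*exp(sqrt(3)*z)


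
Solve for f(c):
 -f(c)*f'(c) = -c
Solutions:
 f(c) = -sqrt(C1 + c^2)
 f(c) = sqrt(C1 + c^2)


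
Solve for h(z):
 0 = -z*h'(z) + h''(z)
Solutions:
 h(z) = C1 + C2*erfi(sqrt(2)*z/2)


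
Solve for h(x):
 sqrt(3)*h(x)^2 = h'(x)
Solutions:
 h(x) = -1/(C1 + sqrt(3)*x)


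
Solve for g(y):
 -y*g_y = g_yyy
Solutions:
 g(y) = C1 + Integral(C2*airyai(-y) + C3*airybi(-y), y)


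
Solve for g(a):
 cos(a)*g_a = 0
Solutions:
 g(a) = C1


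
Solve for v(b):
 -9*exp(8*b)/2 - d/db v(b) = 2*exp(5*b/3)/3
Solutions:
 v(b) = C1 - 2*exp(5*b/3)/5 - 9*exp(8*b)/16


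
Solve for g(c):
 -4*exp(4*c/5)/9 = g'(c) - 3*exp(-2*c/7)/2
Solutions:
 g(c) = C1 - 5*exp(4*c/5)/9 - 21*exp(-2*c/7)/4


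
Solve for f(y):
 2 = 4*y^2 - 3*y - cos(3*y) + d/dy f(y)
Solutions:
 f(y) = C1 - 4*y^3/3 + 3*y^2/2 + 2*y + sin(3*y)/3


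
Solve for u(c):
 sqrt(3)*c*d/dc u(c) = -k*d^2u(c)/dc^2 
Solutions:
 u(c) = C1 + C2*sqrt(k)*erf(sqrt(2)*3^(1/4)*c*sqrt(1/k)/2)


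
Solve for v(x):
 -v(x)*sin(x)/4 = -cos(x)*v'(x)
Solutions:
 v(x) = C1/cos(x)^(1/4)


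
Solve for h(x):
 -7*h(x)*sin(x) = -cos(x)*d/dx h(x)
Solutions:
 h(x) = C1/cos(x)^7


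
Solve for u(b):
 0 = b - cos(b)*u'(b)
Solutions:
 u(b) = C1 + Integral(b/cos(b), b)


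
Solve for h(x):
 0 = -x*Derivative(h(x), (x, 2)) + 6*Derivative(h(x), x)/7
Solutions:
 h(x) = C1 + C2*x^(13/7)


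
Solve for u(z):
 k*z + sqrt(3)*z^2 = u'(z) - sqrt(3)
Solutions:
 u(z) = C1 + k*z^2/2 + sqrt(3)*z^3/3 + sqrt(3)*z


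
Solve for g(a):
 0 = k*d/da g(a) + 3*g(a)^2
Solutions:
 g(a) = k/(C1*k + 3*a)


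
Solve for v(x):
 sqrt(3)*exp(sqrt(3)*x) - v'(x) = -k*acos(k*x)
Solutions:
 v(x) = C1 + k*Piecewise((x*acos(k*x) - sqrt(-k^2*x^2 + 1)/k, Ne(k, 0)), (pi*x/2, True)) + exp(sqrt(3)*x)


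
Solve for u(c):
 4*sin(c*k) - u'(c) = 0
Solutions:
 u(c) = C1 - 4*cos(c*k)/k


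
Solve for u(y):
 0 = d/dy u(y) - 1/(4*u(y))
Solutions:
 u(y) = -sqrt(C1 + 2*y)/2
 u(y) = sqrt(C1 + 2*y)/2


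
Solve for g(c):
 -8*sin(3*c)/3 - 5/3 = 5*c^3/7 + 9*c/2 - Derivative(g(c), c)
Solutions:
 g(c) = C1 + 5*c^4/28 + 9*c^2/4 + 5*c/3 - 8*cos(3*c)/9


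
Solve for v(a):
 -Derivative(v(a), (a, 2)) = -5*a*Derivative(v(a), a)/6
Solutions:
 v(a) = C1 + C2*erfi(sqrt(15)*a/6)


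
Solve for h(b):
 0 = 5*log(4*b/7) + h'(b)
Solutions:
 h(b) = C1 - 5*b*log(b) + b*log(16807/1024) + 5*b


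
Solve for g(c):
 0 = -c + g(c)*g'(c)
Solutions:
 g(c) = -sqrt(C1 + c^2)
 g(c) = sqrt(C1 + c^2)


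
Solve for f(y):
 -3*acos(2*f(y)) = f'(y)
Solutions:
 Integral(1/acos(2*_y), (_y, f(y))) = C1 - 3*y


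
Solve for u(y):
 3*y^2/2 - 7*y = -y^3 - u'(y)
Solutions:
 u(y) = C1 - y^4/4 - y^3/2 + 7*y^2/2


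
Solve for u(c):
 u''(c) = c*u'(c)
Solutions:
 u(c) = C1 + C2*erfi(sqrt(2)*c/2)


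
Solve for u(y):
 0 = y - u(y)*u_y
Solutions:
 u(y) = -sqrt(C1 + y^2)
 u(y) = sqrt(C1 + y^2)


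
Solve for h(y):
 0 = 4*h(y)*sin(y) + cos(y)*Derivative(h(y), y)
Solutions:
 h(y) = C1*cos(y)^4


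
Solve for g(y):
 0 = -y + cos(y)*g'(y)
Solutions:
 g(y) = C1 + Integral(y/cos(y), y)


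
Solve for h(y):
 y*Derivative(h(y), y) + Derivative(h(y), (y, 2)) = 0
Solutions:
 h(y) = C1 + C2*erf(sqrt(2)*y/2)


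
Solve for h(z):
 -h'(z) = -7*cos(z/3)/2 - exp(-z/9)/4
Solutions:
 h(z) = C1 + 21*sin(z/3)/2 - 9*exp(-z/9)/4


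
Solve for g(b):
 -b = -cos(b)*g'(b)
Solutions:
 g(b) = C1 + Integral(b/cos(b), b)


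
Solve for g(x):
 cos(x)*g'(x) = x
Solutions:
 g(x) = C1 + Integral(x/cos(x), x)


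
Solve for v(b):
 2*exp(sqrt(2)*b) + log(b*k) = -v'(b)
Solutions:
 v(b) = C1 - b*log(b*k) + b - sqrt(2)*exp(sqrt(2)*b)


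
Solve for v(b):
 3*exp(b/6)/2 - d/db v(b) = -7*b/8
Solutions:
 v(b) = C1 + 7*b^2/16 + 9*exp(b/6)


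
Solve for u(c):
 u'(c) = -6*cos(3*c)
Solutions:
 u(c) = C1 - 2*sin(3*c)


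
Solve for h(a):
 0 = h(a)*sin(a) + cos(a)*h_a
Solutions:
 h(a) = C1*cos(a)


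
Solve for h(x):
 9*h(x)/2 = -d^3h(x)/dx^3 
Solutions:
 h(x) = C3*exp(-6^(2/3)*x/2) + (C1*sin(3*2^(2/3)*3^(1/6)*x/4) + C2*cos(3*2^(2/3)*3^(1/6)*x/4))*exp(6^(2/3)*x/4)


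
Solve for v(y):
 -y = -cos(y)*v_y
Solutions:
 v(y) = C1 + Integral(y/cos(y), y)


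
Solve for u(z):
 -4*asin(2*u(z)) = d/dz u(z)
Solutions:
 Integral(1/asin(2*_y), (_y, u(z))) = C1 - 4*z


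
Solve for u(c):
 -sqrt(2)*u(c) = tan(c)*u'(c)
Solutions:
 u(c) = C1/sin(c)^(sqrt(2))


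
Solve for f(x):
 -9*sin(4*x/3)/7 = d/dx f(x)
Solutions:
 f(x) = C1 + 27*cos(4*x/3)/28


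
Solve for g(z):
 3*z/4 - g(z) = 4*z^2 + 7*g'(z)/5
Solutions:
 g(z) = C1*exp(-5*z/7) - 4*z^2 + 239*z/20 - 1673/100


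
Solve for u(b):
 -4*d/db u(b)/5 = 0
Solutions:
 u(b) = C1


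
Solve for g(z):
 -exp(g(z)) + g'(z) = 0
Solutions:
 g(z) = log(-1/(C1 + z))


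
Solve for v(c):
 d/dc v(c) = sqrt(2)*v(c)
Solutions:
 v(c) = C1*exp(sqrt(2)*c)


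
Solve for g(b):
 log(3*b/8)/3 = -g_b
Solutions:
 g(b) = C1 - b*log(b)/3 - b*log(3)/3 + b/3 + b*log(2)


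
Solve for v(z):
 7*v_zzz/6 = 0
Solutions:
 v(z) = C1 + C2*z + C3*z^2


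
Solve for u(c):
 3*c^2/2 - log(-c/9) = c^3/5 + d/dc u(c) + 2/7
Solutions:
 u(c) = C1 - c^4/20 + c^3/2 - c*log(-c) + c*(5/7 + 2*log(3))


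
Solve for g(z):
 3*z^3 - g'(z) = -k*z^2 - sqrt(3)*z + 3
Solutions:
 g(z) = C1 + k*z^3/3 + 3*z^4/4 + sqrt(3)*z^2/2 - 3*z


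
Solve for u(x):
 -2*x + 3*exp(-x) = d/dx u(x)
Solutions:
 u(x) = C1 - x^2 - 3*exp(-x)


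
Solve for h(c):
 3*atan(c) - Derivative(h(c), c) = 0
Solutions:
 h(c) = C1 + 3*c*atan(c) - 3*log(c^2 + 1)/2


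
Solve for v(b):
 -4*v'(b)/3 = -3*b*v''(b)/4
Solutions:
 v(b) = C1 + C2*b^(25/9)


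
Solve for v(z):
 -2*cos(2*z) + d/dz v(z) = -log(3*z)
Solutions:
 v(z) = C1 - z*log(z) - z*log(3) + z + sin(2*z)


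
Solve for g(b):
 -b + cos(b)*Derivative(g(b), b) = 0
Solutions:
 g(b) = C1 + Integral(b/cos(b), b)


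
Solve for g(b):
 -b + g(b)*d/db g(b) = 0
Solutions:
 g(b) = -sqrt(C1 + b^2)
 g(b) = sqrt(C1 + b^2)


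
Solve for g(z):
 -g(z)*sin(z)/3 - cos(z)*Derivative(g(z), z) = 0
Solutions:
 g(z) = C1*cos(z)^(1/3)


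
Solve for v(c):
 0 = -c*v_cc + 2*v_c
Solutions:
 v(c) = C1 + C2*c^3


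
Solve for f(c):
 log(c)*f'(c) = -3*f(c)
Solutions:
 f(c) = C1*exp(-3*li(c))


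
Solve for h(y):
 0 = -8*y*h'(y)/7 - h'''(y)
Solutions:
 h(y) = C1 + Integral(C2*airyai(-2*7^(2/3)*y/7) + C3*airybi(-2*7^(2/3)*y/7), y)


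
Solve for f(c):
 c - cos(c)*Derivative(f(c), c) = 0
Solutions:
 f(c) = C1 + Integral(c/cos(c), c)


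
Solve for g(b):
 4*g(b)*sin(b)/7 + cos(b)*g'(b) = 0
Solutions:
 g(b) = C1*cos(b)^(4/7)


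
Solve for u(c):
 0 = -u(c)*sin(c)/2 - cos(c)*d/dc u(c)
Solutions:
 u(c) = C1*sqrt(cos(c))


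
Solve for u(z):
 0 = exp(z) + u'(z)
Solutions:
 u(z) = C1 - exp(z)


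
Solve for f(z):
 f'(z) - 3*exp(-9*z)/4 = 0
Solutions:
 f(z) = C1 - exp(-9*z)/12


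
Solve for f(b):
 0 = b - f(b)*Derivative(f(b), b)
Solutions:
 f(b) = -sqrt(C1 + b^2)
 f(b) = sqrt(C1 + b^2)


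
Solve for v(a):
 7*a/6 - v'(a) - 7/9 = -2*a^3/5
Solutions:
 v(a) = C1 + a^4/10 + 7*a^2/12 - 7*a/9


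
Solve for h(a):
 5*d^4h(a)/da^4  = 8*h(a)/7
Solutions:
 h(a) = C1*exp(-70^(3/4)*a/35) + C2*exp(70^(3/4)*a/35) + C3*sin(70^(3/4)*a/35) + C4*cos(70^(3/4)*a/35)


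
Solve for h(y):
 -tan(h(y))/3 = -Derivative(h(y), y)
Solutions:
 h(y) = pi - asin(C1*exp(y/3))
 h(y) = asin(C1*exp(y/3))


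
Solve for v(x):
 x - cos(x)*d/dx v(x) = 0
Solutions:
 v(x) = C1 + Integral(x/cos(x), x)


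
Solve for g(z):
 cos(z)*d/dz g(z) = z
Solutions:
 g(z) = C1 + Integral(z/cos(z), z)


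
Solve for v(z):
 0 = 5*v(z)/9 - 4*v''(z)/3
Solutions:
 v(z) = C1*exp(-sqrt(15)*z/6) + C2*exp(sqrt(15)*z/6)


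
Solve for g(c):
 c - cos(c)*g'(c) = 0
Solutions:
 g(c) = C1 + Integral(c/cos(c), c)


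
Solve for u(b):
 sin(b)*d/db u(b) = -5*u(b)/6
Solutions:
 u(b) = C1*(cos(b) + 1)^(5/12)/(cos(b) - 1)^(5/12)


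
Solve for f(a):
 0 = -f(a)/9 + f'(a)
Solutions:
 f(a) = C1*exp(a/9)


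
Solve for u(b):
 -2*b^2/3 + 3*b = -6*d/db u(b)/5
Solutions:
 u(b) = C1 + 5*b^3/27 - 5*b^2/4


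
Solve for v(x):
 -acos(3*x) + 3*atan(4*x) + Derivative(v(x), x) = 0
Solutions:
 v(x) = C1 + x*acos(3*x) - 3*x*atan(4*x) - sqrt(1 - 9*x^2)/3 + 3*log(16*x^2 + 1)/8


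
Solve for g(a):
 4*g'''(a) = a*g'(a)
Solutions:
 g(a) = C1 + Integral(C2*airyai(2^(1/3)*a/2) + C3*airybi(2^(1/3)*a/2), a)


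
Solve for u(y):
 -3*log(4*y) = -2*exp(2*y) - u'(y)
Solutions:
 u(y) = C1 + 3*y*log(y) + 3*y*(-1 + 2*log(2)) - exp(2*y)


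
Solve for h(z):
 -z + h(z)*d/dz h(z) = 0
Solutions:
 h(z) = -sqrt(C1 + z^2)
 h(z) = sqrt(C1 + z^2)


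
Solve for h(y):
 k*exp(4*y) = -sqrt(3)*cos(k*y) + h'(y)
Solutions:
 h(y) = C1 + k*exp(4*y)/4 + sqrt(3)*sin(k*y)/k


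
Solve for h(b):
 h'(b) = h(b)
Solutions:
 h(b) = C1*exp(b)


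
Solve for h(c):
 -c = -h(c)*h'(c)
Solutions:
 h(c) = -sqrt(C1 + c^2)
 h(c) = sqrt(C1 + c^2)


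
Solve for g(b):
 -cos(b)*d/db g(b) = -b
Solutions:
 g(b) = C1 + Integral(b/cos(b), b)


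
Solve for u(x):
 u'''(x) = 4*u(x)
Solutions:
 u(x) = C3*exp(2^(2/3)*x) + (C1*sin(2^(2/3)*sqrt(3)*x/2) + C2*cos(2^(2/3)*sqrt(3)*x/2))*exp(-2^(2/3)*x/2)


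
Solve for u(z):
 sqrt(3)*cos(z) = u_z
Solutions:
 u(z) = C1 + sqrt(3)*sin(z)


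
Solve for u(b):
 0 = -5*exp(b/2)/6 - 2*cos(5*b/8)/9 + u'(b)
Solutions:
 u(b) = C1 + 5*exp(b/2)/3 + 16*sin(5*b/8)/45


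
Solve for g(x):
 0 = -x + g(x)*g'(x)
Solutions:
 g(x) = -sqrt(C1 + x^2)
 g(x) = sqrt(C1 + x^2)


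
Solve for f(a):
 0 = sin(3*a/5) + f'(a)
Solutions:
 f(a) = C1 + 5*cos(3*a/5)/3


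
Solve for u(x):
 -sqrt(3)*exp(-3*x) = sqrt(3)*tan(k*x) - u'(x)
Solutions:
 u(x) = C1 + sqrt(3)*Piecewise((-exp(-3*x)/3 + log(tan(k*x)^2 + 1)/(2*k), Ne(k, 0)), (-exp(-3*x)/3, True))


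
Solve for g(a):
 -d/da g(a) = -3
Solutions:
 g(a) = C1 + 3*a


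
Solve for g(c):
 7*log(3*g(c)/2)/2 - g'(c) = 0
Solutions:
 2*Integral(1/(-log(_y) - log(3) + log(2)), (_y, g(c)))/7 = C1 - c


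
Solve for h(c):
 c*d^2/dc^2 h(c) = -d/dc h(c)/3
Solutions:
 h(c) = C1 + C2*c^(2/3)


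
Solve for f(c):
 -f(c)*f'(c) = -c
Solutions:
 f(c) = -sqrt(C1 + c^2)
 f(c) = sqrt(C1 + c^2)


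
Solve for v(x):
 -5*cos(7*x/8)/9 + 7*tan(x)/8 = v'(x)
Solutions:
 v(x) = C1 - 7*log(cos(x))/8 - 40*sin(7*x/8)/63


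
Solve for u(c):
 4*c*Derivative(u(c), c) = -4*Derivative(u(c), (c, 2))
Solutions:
 u(c) = C1 + C2*erf(sqrt(2)*c/2)


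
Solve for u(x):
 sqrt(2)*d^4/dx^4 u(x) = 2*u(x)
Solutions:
 u(x) = C1*exp(-2^(1/8)*x) + C2*exp(2^(1/8)*x) + C3*sin(2^(1/8)*x) + C4*cos(2^(1/8)*x)


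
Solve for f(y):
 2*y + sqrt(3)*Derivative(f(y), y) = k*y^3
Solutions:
 f(y) = C1 + sqrt(3)*k*y^4/12 - sqrt(3)*y^2/3


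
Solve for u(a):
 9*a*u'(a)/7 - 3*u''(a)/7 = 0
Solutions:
 u(a) = C1 + C2*erfi(sqrt(6)*a/2)


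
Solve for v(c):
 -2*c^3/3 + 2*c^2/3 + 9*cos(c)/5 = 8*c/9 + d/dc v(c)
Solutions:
 v(c) = C1 - c^4/6 + 2*c^3/9 - 4*c^2/9 + 9*sin(c)/5


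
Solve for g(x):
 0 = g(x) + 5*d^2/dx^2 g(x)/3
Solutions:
 g(x) = C1*sin(sqrt(15)*x/5) + C2*cos(sqrt(15)*x/5)


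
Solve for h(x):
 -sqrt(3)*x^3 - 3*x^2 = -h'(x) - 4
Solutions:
 h(x) = C1 + sqrt(3)*x^4/4 + x^3 - 4*x


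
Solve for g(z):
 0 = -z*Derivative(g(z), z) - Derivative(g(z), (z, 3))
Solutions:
 g(z) = C1 + Integral(C2*airyai(-z) + C3*airybi(-z), z)


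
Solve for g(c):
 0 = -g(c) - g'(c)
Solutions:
 g(c) = C1*exp(-c)


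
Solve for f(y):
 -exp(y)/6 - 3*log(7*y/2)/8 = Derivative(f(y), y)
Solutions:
 f(y) = C1 - 3*y*log(y)/8 + 3*y*(-log(7) + log(2) + 1)/8 - exp(y)/6


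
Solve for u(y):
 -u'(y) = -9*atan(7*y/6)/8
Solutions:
 u(y) = C1 + 9*y*atan(7*y/6)/8 - 27*log(49*y^2 + 36)/56


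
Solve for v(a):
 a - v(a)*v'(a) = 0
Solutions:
 v(a) = -sqrt(C1 + a^2)
 v(a) = sqrt(C1 + a^2)


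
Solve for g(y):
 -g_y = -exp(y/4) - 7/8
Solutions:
 g(y) = C1 + 7*y/8 + 4*exp(y/4)


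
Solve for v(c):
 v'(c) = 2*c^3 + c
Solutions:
 v(c) = C1 + c^4/2 + c^2/2


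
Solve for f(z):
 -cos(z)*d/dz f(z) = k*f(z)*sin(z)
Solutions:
 f(z) = C1*exp(k*log(cos(z)))


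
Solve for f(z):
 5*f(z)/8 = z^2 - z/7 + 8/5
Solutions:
 f(z) = 8*z^2/5 - 8*z/35 + 64/25


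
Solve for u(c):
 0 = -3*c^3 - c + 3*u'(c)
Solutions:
 u(c) = C1 + c^4/4 + c^2/6


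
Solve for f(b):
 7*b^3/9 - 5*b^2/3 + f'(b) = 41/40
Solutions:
 f(b) = C1 - 7*b^4/36 + 5*b^3/9 + 41*b/40


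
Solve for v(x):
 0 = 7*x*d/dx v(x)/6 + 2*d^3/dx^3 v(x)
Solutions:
 v(x) = C1 + Integral(C2*airyai(-126^(1/3)*x/6) + C3*airybi(-126^(1/3)*x/6), x)


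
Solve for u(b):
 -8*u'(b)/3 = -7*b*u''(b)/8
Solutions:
 u(b) = C1 + C2*b^(85/21)


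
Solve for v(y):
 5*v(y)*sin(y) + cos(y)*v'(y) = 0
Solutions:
 v(y) = C1*cos(y)^5


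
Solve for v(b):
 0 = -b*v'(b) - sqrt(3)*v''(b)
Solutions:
 v(b) = C1 + C2*erf(sqrt(2)*3^(3/4)*b/6)


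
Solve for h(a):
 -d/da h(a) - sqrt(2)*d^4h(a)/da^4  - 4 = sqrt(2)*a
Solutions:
 h(a) = C1 + C4*exp(-2^(5/6)*a/2) - sqrt(2)*a^2/2 - 4*a + (C2*sin(2^(5/6)*sqrt(3)*a/4) + C3*cos(2^(5/6)*sqrt(3)*a/4))*exp(2^(5/6)*a/4)


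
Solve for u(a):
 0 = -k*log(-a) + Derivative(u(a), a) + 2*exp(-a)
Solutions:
 u(a) = C1 + a*k*log(-a) - a*k + 2*exp(-a)


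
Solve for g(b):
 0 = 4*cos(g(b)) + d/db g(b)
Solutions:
 g(b) = pi - asin((C1 + exp(8*b))/(C1 - exp(8*b)))
 g(b) = asin((C1 + exp(8*b))/(C1 - exp(8*b)))


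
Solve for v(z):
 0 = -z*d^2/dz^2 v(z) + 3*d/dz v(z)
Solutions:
 v(z) = C1 + C2*z^4


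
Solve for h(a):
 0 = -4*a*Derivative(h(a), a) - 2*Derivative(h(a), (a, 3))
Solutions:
 h(a) = C1 + Integral(C2*airyai(-2^(1/3)*a) + C3*airybi(-2^(1/3)*a), a)


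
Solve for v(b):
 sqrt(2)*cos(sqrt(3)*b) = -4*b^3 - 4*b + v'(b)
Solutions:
 v(b) = C1 + b^4 + 2*b^2 + sqrt(6)*sin(sqrt(3)*b)/3


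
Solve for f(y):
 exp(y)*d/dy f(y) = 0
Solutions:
 f(y) = C1


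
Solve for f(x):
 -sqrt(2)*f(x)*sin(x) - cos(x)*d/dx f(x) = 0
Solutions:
 f(x) = C1*cos(x)^(sqrt(2))


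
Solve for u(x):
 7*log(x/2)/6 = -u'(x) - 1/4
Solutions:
 u(x) = C1 - 7*x*log(x)/6 + 7*x*log(2)/6 + 11*x/12


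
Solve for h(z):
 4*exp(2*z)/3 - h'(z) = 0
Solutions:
 h(z) = C1 + 2*exp(2*z)/3


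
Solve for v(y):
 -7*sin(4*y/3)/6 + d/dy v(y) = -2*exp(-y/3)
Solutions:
 v(y) = C1 - 7*cos(4*y/3)/8 + 6*exp(-y/3)


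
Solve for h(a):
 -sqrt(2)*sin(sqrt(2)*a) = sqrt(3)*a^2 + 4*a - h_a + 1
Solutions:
 h(a) = C1 + sqrt(3)*a^3/3 + 2*a^2 + a - cos(sqrt(2)*a)


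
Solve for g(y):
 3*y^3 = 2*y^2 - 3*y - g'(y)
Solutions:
 g(y) = C1 - 3*y^4/4 + 2*y^3/3 - 3*y^2/2


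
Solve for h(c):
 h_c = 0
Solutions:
 h(c) = C1


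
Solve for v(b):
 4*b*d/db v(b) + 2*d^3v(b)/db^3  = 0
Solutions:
 v(b) = C1 + Integral(C2*airyai(-2^(1/3)*b) + C3*airybi(-2^(1/3)*b), b)


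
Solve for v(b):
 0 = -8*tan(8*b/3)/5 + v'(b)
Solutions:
 v(b) = C1 - 3*log(cos(8*b/3))/5


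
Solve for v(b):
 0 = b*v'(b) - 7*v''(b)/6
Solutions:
 v(b) = C1 + C2*erfi(sqrt(21)*b/7)


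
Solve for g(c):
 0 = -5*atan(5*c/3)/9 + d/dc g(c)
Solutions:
 g(c) = C1 + 5*c*atan(5*c/3)/9 - log(25*c^2 + 9)/6


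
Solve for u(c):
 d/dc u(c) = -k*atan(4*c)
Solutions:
 u(c) = C1 - k*(c*atan(4*c) - log(16*c^2 + 1)/8)


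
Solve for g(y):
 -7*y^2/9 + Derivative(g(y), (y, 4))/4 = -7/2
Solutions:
 g(y) = C1 + C2*y + C3*y^2 + C4*y^3 + 7*y^6/810 - 7*y^4/12


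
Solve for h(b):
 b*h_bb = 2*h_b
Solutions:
 h(b) = C1 + C2*b^3


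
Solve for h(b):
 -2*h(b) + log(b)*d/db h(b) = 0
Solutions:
 h(b) = C1*exp(2*li(b))


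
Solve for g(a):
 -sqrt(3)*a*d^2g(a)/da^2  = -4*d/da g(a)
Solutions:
 g(a) = C1 + C2*a^(1 + 4*sqrt(3)/3)


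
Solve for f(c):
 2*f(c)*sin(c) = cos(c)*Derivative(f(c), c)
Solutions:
 f(c) = C1/cos(c)^2


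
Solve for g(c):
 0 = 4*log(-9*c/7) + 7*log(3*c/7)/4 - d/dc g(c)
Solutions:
 g(c) = C1 + 23*c*log(c)/4 + c*(-23*log(7)/4 - 23/4 + 39*log(3)/4 + 4*I*pi)


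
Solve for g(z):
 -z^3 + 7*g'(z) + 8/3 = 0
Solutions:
 g(z) = C1 + z^4/28 - 8*z/21


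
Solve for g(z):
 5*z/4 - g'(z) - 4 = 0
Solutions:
 g(z) = C1 + 5*z^2/8 - 4*z


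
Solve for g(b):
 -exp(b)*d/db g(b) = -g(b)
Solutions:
 g(b) = C1*exp(-exp(-b))


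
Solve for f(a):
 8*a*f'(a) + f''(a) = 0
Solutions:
 f(a) = C1 + C2*erf(2*a)


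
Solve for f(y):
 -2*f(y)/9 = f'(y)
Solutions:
 f(y) = C1*exp(-2*y/9)


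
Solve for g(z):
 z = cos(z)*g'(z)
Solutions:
 g(z) = C1 + Integral(z/cos(z), z)


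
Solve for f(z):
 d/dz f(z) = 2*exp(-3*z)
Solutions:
 f(z) = C1 - 2*exp(-3*z)/3


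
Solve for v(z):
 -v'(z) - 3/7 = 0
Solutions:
 v(z) = C1 - 3*z/7


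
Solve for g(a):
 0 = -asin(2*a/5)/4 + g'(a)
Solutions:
 g(a) = C1 + a*asin(2*a/5)/4 + sqrt(25 - 4*a^2)/8


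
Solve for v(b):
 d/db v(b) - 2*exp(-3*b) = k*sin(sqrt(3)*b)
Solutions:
 v(b) = C1 - sqrt(3)*k*cos(sqrt(3)*b)/3 - 2*exp(-3*b)/3


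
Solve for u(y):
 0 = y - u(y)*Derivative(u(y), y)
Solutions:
 u(y) = -sqrt(C1 + y^2)
 u(y) = sqrt(C1 + y^2)


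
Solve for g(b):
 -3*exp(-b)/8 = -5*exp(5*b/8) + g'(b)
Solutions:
 g(b) = C1 + 8*exp(5*b/8) + 3*exp(-b)/8


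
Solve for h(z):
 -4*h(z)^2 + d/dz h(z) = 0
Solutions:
 h(z) = -1/(C1 + 4*z)


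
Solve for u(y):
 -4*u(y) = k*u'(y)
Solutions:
 u(y) = C1*exp(-4*y/k)


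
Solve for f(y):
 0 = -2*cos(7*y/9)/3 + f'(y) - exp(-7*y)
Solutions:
 f(y) = C1 + 6*sin(7*y/9)/7 - exp(-7*y)/7


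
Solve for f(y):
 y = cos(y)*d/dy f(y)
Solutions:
 f(y) = C1 + Integral(y/cos(y), y)


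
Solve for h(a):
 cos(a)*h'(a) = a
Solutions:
 h(a) = C1 + Integral(a/cos(a), a)


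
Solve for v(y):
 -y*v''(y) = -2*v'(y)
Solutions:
 v(y) = C1 + C2*y^3


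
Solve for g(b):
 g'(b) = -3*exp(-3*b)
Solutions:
 g(b) = C1 + exp(-3*b)


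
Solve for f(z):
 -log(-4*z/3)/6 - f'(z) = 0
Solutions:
 f(z) = C1 - z*log(-z)/6 + z*(-2*log(2) + 1 + log(3))/6


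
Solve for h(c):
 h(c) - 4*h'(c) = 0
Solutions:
 h(c) = C1*exp(c/4)


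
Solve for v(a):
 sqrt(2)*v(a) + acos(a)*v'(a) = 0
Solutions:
 v(a) = C1*exp(-sqrt(2)*Integral(1/acos(a), a))


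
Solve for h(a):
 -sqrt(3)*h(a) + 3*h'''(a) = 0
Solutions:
 h(a) = C3*exp(3^(5/6)*a/3) + (C1*sin(3^(1/3)*a/2) + C2*cos(3^(1/3)*a/2))*exp(-3^(5/6)*a/6)


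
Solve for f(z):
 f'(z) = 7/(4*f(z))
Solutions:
 f(z) = -sqrt(C1 + 14*z)/2
 f(z) = sqrt(C1 + 14*z)/2


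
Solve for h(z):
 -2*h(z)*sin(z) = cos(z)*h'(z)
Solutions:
 h(z) = C1*cos(z)^2


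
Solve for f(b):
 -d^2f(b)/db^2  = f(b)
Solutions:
 f(b) = C1*sin(b) + C2*cos(b)


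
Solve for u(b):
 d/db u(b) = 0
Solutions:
 u(b) = C1


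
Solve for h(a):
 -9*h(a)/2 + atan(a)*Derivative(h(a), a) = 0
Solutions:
 h(a) = C1*exp(9*Integral(1/atan(a), a)/2)


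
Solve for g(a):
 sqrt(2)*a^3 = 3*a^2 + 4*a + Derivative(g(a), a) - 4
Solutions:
 g(a) = C1 + sqrt(2)*a^4/4 - a^3 - 2*a^2 + 4*a


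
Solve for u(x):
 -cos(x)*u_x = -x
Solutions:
 u(x) = C1 + Integral(x/cos(x), x)


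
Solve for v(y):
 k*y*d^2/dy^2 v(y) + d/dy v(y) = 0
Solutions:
 v(y) = C1 + y^(((re(k) - 1)*re(k) + im(k)^2)/(re(k)^2 + im(k)^2))*(C2*sin(log(y)*Abs(im(k))/(re(k)^2 + im(k)^2)) + C3*cos(log(y)*im(k)/(re(k)^2 + im(k)^2)))


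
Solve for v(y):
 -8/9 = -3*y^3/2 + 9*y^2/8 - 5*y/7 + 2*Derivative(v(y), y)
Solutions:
 v(y) = C1 + 3*y^4/16 - 3*y^3/16 + 5*y^2/28 - 4*y/9


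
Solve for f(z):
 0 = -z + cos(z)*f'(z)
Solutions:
 f(z) = C1 + Integral(z/cos(z), z)


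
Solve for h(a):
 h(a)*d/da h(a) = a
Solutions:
 h(a) = -sqrt(C1 + a^2)
 h(a) = sqrt(C1 + a^2)


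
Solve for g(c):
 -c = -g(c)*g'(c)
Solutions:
 g(c) = -sqrt(C1 + c^2)
 g(c) = sqrt(C1 + c^2)


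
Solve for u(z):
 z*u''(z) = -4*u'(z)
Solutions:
 u(z) = C1 + C2/z^3


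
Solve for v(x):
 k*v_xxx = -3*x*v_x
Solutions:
 v(x) = C1 + Integral(C2*airyai(3^(1/3)*x*(-1/k)^(1/3)) + C3*airybi(3^(1/3)*x*(-1/k)^(1/3)), x)


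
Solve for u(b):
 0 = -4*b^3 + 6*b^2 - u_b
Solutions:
 u(b) = C1 - b^4 + 2*b^3


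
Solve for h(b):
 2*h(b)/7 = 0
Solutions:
 h(b) = 0


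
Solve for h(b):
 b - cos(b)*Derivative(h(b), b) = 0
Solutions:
 h(b) = C1 + Integral(b/cos(b), b)


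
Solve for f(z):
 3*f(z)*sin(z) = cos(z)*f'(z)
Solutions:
 f(z) = C1/cos(z)^3


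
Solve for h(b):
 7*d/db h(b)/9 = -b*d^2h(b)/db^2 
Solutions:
 h(b) = C1 + C2*b^(2/9)


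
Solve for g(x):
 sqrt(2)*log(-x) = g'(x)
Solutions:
 g(x) = C1 + sqrt(2)*x*log(-x) - sqrt(2)*x


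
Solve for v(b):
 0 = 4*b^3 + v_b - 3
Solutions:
 v(b) = C1 - b^4 + 3*b


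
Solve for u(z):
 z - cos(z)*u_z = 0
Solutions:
 u(z) = C1 + Integral(z/cos(z), z)


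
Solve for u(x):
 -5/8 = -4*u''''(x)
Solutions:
 u(x) = C1 + C2*x + C3*x^2 + C4*x^3 + 5*x^4/768


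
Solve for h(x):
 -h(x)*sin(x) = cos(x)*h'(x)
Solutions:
 h(x) = C1*cos(x)


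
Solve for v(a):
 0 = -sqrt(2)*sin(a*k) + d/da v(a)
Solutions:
 v(a) = C1 - sqrt(2)*cos(a*k)/k


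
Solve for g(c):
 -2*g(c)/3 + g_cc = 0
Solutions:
 g(c) = C1*exp(-sqrt(6)*c/3) + C2*exp(sqrt(6)*c/3)


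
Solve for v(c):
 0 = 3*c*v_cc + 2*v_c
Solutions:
 v(c) = C1 + C2*c^(1/3)


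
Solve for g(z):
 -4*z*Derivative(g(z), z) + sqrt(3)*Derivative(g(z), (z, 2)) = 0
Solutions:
 g(z) = C1 + C2*erfi(sqrt(2)*3^(3/4)*z/3)


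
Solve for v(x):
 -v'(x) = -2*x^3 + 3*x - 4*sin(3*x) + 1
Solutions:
 v(x) = C1 + x^4/2 - 3*x^2/2 - x - 4*cos(3*x)/3


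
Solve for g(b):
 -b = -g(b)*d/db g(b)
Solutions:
 g(b) = -sqrt(C1 + b^2)
 g(b) = sqrt(C1 + b^2)


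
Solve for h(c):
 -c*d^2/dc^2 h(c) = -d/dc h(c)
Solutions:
 h(c) = C1 + C2*c^2


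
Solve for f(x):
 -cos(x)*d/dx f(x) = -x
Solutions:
 f(x) = C1 + Integral(x/cos(x), x)


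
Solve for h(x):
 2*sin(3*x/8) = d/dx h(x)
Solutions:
 h(x) = C1 - 16*cos(3*x/8)/3


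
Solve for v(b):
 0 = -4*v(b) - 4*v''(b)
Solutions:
 v(b) = C1*sin(b) + C2*cos(b)


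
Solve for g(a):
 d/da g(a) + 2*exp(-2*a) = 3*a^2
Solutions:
 g(a) = C1 + a^3 + exp(-2*a)


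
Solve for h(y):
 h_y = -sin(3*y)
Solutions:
 h(y) = C1 + cos(3*y)/3


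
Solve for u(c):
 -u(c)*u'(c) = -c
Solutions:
 u(c) = -sqrt(C1 + c^2)
 u(c) = sqrt(C1 + c^2)


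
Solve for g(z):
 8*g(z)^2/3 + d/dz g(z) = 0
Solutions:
 g(z) = 3/(C1 + 8*z)


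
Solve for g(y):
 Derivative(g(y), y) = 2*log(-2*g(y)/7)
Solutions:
 -Integral(1/(log(-_y) - log(7) + log(2)), (_y, g(y)))/2 = C1 - y


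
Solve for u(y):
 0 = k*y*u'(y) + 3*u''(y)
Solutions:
 u(y) = Piecewise((-sqrt(6)*sqrt(pi)*C1*erf(sqrt(6)*sqrt(k)*y/6)/(2*sqrt(k)) - C2, (k > 0) | (k < 0)), (-C1*y - C2, True))


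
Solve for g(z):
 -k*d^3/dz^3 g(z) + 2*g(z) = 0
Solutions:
 g(z) = C1*exp(2^(1/3)*z*(1/k)^(1/3)) + C2*exp(2^(1/3)*z*(-1 + sqrt(3)*I)*(1/k)^(1/3)/2) + C3*exp(-2^(1/3)*z*(1 + sqrt(3)*I)*(1/k)^(1/3)/2)


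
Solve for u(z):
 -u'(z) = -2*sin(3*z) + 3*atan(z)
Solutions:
 u(z) = C1 - 3*z*atan(z) + 3*log(z^2 + 1)/2 - 2*cos(3*z)/3


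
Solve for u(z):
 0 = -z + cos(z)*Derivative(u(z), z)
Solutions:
 u(z) = C1 + Integral(z/cos(z), z)


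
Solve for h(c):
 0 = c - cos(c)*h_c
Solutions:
 h(c) = C1 + Integral(c/cos(c), c)


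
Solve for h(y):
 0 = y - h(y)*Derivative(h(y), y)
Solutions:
 h(y) = -sqrt(C1 + y^2)
 h(y) = sqrt(C1 + y^2)


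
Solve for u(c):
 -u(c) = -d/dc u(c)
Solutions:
 u(c) = C1*exp(c)


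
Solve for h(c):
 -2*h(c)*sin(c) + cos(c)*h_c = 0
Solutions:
 h(c) = C1/cos(c)^2


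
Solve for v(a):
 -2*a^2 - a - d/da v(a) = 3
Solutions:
 v(a) = C1 - 2*a^3/3 - a^2/2 - 3*a


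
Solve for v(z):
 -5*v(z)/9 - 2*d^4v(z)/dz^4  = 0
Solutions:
 v(z) = (C1*sin(10^(1/4)*sqrt(3)*z/6) + C2*cos(10^(1/4)*sqrt(3)*z/6))*exp(-10^(1/4)*sqrt(3)*z/6) + (C3*sin(10^(1/4)*sqrt(3)*z/6) + C4*cos(10^(1/4)*sqrt(3)*z/6))*exp(10^(1/4)*sqrt(3)*z/6)


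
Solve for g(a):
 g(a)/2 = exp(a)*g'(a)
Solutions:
 g(a) = C1*exp(-exp(-a)/2)


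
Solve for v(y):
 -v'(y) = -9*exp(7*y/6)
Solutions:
 v(y) = C1 + 54*exp(7*y/6)/7


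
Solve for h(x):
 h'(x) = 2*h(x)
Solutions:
 h(x) = C1*exp(2*x)


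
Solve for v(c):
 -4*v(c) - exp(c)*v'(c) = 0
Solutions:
 v(c) = C1*exp(4*exp(-c))


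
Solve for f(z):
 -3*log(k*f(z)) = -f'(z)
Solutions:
 li(k*f(z))/k = C1 + 3*z


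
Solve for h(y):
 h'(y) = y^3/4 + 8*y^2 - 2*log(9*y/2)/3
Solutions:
 h(y) = C1 + y^4/16 + 8*y^3/3 - 2*y*log(y)/3 - 2*y*log(3) + 2*y/3 + 2*y*log(6)/3


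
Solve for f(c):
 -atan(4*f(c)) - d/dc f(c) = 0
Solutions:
 Integral(1/atan(4*_y), (_y, f(c))) = C1 - c


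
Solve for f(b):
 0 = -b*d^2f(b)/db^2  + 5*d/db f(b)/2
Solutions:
 f(b) = C1 + C2*b^(7/2)


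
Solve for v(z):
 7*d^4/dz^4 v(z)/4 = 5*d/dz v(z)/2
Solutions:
 v(z) = C1 + C4*exp(10^(1/3)*7^(2/3)*z/7) + (C2*sin(10^(1/3)*sqrt(3)*7^(2/3)*z/14) + C3*cos(10^(1/3)*sqrt(3)*7^(2/3)*z/14))*exp(-10^(1/3)*7^(2/3)*z/14)
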